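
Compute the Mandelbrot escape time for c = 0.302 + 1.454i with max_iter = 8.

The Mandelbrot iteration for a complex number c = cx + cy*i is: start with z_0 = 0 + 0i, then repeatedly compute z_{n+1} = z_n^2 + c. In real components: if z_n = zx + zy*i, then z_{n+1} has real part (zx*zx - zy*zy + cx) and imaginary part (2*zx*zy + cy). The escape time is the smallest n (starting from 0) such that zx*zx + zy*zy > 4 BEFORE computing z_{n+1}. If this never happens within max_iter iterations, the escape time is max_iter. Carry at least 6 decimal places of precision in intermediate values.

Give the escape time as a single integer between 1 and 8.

z_0 = 0 + 0i, c = 0.3020 + 1.4540i
Iter 1: z = 0.3020 + 1.4540i, |z|^2 = 2.2053
Iter 2: z = -1.7209 + 2.3322i, |z|^2 = 8.4008
Escaped at iteration 2

Answer: 2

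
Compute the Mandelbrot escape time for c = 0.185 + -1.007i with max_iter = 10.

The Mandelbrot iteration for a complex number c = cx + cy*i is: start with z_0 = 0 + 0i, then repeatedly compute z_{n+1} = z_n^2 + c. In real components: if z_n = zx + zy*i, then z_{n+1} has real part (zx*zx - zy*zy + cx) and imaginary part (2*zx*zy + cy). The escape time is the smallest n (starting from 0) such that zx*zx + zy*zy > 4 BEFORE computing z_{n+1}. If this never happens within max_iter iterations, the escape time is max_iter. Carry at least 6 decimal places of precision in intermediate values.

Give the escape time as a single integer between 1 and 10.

Answer: 4

Derivation:
z_0 = 0 + 0i, c = 0.1850 + -1.0070i
Iter 1: z = 0.1850 + -1.0070i, |z|^2 = 1.0483
Iter 2: z = -0.7948 + -1.3796i, |z|^2 = 2.5350
Iter 3: z = -1.0865 + 1.1861i, |z|^2 = 2.5873
Iter 4: z = -0.0412 + -3.5844i, |z|^2 = 12.8494
Escaped at iteration 4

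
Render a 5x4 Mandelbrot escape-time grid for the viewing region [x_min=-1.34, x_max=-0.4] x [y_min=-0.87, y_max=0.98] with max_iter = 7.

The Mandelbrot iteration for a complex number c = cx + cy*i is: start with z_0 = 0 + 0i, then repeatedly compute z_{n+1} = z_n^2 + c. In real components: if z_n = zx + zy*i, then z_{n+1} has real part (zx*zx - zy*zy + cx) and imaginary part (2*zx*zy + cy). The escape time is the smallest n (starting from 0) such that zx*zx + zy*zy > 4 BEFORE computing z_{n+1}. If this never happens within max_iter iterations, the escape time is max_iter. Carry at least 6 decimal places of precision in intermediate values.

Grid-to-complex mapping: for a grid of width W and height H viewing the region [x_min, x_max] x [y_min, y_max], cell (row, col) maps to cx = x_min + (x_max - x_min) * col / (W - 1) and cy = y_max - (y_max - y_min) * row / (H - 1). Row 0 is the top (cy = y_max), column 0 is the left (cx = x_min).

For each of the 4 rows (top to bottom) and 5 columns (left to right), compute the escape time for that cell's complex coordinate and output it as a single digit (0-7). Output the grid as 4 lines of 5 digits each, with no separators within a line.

(row=0, col=0): c = -1.3400 + 0.9800i → escape time 3
(row=0, col=1): c = -1.1050 + 0.9800i → escape time 3
(row=0, col=2): c = -0.8700 + 0.9800i → escape time 3
(row=0, col=3): c = -0.6350 + 0.9800i → escape time 4
(row=0, col=4): c = -0.4000 + 0.9800i → escape time 4
(row=1, col=0): c = -1.3400 + 0.3633i → escape time 6
(row=1, col=1): c = -1.1050 + 0.3633i → escape time 7
(row=1, col=2): c = -0.8700 + 0.3633i → escape time 7
(row=1, col=3): c = -0.6350 + 0.3633i → escape time 7
(row=1, col=4): c = -0.4000 + 0.3633i → escape time 7
(row=2, col=0): c = -1.3400 + -0.2533i → escape time 7
(row=2, col=1): c = -1.1050 + -0.2533i → escape time 7
(row=2, col=2): c = -0.8700 + -0.2533i → escape time 7
(row=2, col=3): c = -0.6350 + -0.2533i → escape time 7
(row=2, col=4): c = -0.4000 + -0.2533i → escape time 7
(row=3, col=0): c = -1.3400 + -0.8700i → escape time 3
(row=3, col=1): c = -1.1050 + -0.8700i → escape time 3
(row=3, col=2): c = -0.8700 + -0.8700i → escape time 3
(row=3, col=3): c = -0.6350 + -0.8700i → escape time 4
(row=3, col=4): c = -0.4000 + -0.8700i → escape time 5

Answer: 33344
67777
77777
33345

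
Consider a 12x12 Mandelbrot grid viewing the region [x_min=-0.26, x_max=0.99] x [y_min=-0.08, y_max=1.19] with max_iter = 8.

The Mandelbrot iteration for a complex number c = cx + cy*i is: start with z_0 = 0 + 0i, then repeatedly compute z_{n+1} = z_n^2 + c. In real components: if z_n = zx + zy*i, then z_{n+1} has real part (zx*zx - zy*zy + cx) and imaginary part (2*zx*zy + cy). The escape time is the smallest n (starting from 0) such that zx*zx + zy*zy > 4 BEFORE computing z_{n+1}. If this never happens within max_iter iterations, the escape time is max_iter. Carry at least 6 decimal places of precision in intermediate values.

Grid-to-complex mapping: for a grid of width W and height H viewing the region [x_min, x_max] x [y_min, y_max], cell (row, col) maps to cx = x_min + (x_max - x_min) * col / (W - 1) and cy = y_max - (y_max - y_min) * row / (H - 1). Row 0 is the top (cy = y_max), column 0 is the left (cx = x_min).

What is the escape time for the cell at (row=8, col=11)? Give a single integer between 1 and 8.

Answer: 2

Derivation:
z_0 = 0 + 0i, c = 0.9900 + 0.2664i
Iter 1: z = 0.9900 + 0.2664i, |z|^2 = 1.0510
Iter 2: z = 1.8992 + 0.7938i, |z|^2 = 4.2368
Escaped at iteration 2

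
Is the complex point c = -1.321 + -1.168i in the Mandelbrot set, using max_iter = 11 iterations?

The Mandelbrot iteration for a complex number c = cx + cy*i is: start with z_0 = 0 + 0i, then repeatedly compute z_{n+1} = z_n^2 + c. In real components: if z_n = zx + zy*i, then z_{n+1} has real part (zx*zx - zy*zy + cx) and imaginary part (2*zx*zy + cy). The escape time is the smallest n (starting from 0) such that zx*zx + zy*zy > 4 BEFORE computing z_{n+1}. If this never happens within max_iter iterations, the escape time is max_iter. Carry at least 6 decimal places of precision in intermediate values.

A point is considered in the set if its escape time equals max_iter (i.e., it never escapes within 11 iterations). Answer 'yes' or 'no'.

z_0 = 0 + 0i, c = -1.3210 + -1.1680i
Iter 1: z = -1.3210 + -1.1680i, |z|^2 = 3.1093
Iter 2: z = -0.9402 + 1.9179i, |z|^2 = 4.5621
Escaped at iteration 2

Answer: no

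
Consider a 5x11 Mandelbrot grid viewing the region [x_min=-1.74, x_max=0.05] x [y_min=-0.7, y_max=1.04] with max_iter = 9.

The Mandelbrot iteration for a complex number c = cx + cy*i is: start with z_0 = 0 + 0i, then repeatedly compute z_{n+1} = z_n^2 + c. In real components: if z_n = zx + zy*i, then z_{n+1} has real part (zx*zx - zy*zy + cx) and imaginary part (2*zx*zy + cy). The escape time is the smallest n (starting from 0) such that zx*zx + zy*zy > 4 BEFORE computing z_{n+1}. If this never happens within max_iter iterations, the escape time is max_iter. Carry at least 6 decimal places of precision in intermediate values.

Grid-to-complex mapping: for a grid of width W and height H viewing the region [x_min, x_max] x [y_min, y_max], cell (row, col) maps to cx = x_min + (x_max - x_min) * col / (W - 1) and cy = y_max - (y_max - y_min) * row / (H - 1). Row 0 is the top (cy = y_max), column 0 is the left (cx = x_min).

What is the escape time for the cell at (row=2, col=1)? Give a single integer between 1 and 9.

z_0 = 0 + 0i, c = -1.2925 + 0.6920i
Iter 1: z = -1.2925 + 0.6920i, |z|^2 = 2.1494
Iter 2: z = -0.1008 + -1.0968i, |z|^2 = 1.2132
Iter 3: z = -2.4854 + 0.9131i, |z|^2 = 7.0108
Escaped at iteration 3

Answer: 3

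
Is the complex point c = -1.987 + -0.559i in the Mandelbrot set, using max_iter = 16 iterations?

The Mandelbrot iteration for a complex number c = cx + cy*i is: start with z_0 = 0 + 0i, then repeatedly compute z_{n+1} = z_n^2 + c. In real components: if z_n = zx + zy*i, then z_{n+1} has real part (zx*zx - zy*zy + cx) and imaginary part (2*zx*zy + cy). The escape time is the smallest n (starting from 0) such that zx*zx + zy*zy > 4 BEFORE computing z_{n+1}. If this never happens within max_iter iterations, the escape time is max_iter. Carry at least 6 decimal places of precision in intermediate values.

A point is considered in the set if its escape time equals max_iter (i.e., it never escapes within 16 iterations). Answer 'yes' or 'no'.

z_0 = 0 + 0i, c = -1.9870 + -0.5590i
Iter 1: z = -1.9870 + -0.5590i, |z|^2 = 4.2607
Escaped at iteration 1

Answer: no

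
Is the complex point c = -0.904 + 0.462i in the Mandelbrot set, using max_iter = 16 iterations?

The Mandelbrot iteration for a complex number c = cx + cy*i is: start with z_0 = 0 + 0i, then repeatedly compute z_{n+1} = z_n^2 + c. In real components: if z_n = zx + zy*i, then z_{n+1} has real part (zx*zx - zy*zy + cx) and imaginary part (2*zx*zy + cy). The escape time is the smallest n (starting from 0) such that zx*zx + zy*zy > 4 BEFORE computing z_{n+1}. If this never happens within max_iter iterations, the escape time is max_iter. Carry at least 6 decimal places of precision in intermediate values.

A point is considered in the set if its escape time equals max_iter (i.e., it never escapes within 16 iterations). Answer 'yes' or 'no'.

Answer: no

Derivation:
z_0 = 0 + 0i, c = -0.9040 + 0.4620i
Iter 1: z = -0.9040 + 0.4620i, |z|^2 = 1.0307
Iter 2: z = -0.3002 + -0.3733i, |z|^2 = 0.2295
Iter 3: z = -0.9532 + 0.6861i, |z|^2 = 1.3794
Iter 4: z = -0.4662 + -0.8461i, |z|^2 = 0.9332
Iter 5: z = -1.4025 + 1.2509i, |z|^2 = 3.5318
Iter 6: z = -0.5015 + -3.0468i, |z|^2 = 9.5344
Escaped at iteration 6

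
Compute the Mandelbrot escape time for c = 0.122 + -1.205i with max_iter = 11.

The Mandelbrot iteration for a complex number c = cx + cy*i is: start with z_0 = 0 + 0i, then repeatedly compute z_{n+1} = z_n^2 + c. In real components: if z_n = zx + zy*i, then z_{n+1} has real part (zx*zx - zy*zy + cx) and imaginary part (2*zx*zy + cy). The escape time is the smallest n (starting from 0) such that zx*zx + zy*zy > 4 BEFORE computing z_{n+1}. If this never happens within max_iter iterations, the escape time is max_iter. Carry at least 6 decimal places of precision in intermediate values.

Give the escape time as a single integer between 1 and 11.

z_0 = 0 + 0i, c = 0.1220 + -1.2050i
Iter 1: z = 0.1220 + -1.2050i, |z|^2 = 1.4669
Iter 2: z = -1.3151 + -1.4990i, |z|^2 = 3.9767
Iter 3: z = -0.3955 + 2.7378i, |z|^2 = 7.6522
Escaped at iteration 3

Answer: 3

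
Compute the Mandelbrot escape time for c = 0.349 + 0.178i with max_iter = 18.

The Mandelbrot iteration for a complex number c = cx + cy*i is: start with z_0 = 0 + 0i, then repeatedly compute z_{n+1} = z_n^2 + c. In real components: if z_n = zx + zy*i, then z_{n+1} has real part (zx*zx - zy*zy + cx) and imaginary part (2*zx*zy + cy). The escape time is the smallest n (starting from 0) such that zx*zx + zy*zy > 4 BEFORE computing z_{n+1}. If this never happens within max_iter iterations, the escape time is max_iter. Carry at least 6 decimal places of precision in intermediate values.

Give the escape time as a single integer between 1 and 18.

Answer: 18

Derivation:
z_0 = 0 + 0i, c = 0.3490 + 0.1780i
Iter 1: z = 0.3490 + 0.1780i, |z|^2 = 0.1535
Iter 2: z = 0.4391 + 0.3022i, |z|^2 = 0.2842
Iter 3: z = 0.4505 + 0.4434i, |z|^2 = 0.3996
Iter 4: z = 0.3553 + 0.5775i, |z|^2 = 0.4598
Iter 5: z = 0.1417 + 0.5884i, |z|^2 = 0.3663
Iter 6: z = 0.0229 + 0.3447i, |z|^2 = 0.1194
Iter 7: z = 0.2307 + 0.1938i, |z|^2 = 0.0908
Iter 8: z = 0.3647 + 0.2674i, |z|^2 = 0.2045
Iter 9: z = 0.4105 + 0.3730i, |z|^2 = 0.3076
Iter 10: z = 0.3783 + 0.4842i, |z|^2 = 0.3776
Iter 11: z = 0.2577 + 0.5444i, |z|^2 = 0.3628
Iter 12: z = 0.1190 + 0.4585i, |z|^2 = 0.2244
Iter 13: z = 0.1529 + 0.2871i, |z|^2 = 0.1058
Iter 14: z = 0.2899 + 0.2658i, |z|^2 = 0.1547
Iter 15: z = 0.3624 + 0.3321i, |z|^2 = 0.2416
Iter 16: z = 0.3700 + 0.4187i, |z|^2 = 0.3123
Iter 17: z = 0.3106 + 0.4879i, |z|^2 = 0.3345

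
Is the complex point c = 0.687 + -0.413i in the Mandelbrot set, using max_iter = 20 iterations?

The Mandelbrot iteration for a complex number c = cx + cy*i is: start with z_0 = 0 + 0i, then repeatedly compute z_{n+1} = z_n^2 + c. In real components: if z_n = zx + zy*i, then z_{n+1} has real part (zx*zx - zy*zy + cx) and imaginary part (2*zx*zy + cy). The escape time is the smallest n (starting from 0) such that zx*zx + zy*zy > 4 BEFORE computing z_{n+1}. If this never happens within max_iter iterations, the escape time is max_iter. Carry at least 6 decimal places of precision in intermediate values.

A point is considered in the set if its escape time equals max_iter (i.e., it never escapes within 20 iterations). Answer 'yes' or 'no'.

Answer: no

Derivation:
z_0 = 0 + 0i, c = 0.6870 + -0.4130i
Iter 1: z = 0.6870 + -0.4130i, |z|^2 = 0.6425
Iter 2: z = 0.9884 + -0.9805i, |z|^2 = 1.9382
Iter 3: z = 0.7026 + -2.3512i, |z|^2 = 6.0217
Escaped at iteration 3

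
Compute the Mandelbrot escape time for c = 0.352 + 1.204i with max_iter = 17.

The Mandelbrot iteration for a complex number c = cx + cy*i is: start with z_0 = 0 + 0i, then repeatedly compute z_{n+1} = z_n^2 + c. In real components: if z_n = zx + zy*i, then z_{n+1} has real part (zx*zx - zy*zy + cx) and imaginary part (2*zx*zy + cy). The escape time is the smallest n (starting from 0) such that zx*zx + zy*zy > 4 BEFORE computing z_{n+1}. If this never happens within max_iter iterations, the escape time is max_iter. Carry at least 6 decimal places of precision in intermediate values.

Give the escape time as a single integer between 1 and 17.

z_0 = 0 + 0i, c = 0.3520 + 1.2040i
Iter 1: z = 0.3520 + 1.2040i, |z|^2 = 1.5735
Iter 2: z = -0.9737 + 2.0516i, |z|^2 = 5.1572
Escaped at iteration 2

Answer: 2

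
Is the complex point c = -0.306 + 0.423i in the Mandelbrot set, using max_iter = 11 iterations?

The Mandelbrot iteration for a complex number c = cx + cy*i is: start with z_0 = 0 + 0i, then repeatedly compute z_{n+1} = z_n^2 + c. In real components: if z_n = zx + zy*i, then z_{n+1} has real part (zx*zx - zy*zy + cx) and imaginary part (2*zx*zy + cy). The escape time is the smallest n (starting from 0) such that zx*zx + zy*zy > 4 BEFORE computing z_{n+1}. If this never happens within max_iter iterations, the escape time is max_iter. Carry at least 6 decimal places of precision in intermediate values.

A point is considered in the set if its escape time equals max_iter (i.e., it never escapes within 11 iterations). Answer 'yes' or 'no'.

Answer: yes

Derivation:
z_0 = 0 + 0i, c = -0.3060 + 0.4230i
Iter 1: z = -0.3060 + 0.4230i, |z|^2 = 0.2726
Iter 2: z = -0.3913 + 0.1641i, |z|^2 = 0.1800
Iter 3: z = -0.1798 + 0.2946i, |z|^2 = 0.1191
Iter 4: z = -0.3604 + 0.3171i, |z|^2 = 0.2304
Iter 5: z = -0.2766 + 0.1944i, |z|^2 = 0.1143
Iter 6: z = -0.2673 + 0.3154i, |z|^2 = 0.1709
Iter 7: z = -0.3340 + 0.2544i, |z|^2 = 0.1763
Iter 8: z = -0.2591 + 0.2530i, |z|^2 = 0.1312
Iter 9: z = -0.3029 + 0.2919i, |z|^2 = 0.1769
Iter 10: z = -0.2994 + 0.2462i, |z|^2 = 0.1503
Did not escape in 11 iterations → in set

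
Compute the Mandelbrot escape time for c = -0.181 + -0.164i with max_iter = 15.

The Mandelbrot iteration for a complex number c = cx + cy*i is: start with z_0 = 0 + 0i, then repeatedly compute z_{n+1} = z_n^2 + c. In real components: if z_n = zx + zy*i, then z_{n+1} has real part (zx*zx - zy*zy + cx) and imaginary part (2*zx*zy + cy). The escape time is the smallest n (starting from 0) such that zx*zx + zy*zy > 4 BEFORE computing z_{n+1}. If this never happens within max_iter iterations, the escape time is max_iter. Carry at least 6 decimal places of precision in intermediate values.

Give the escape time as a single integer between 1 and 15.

z_0 = 0 + 0i, c = -0.1810 + -0.1640i
Iter 1: z = -0.1810 + -0.1640i, |z|^2 = 0.0597
Iter 2: z = -0.1751 + -0.1046i, |z|^2 = 0.0416
Iter 3: z = -0.1613 + -0.1274i, |z|^2 = 0.0422
Iter 4: z = -0.1712 + -0.1229i, |z|^2 = 0.0444
Iter 5: z = -0.1668 + -0.1219i, |z|^2 = 0.0427
Iter 6: z = -0.1680 + -0.1233i, |z|^2 = 0.0434
Iter 7: z = -0.1680 + -0.1226i, |z|^2 = 0.0432
Iter 8: z = -0.1678 + -0.1228i, |z|^2 = 0.0432
Iter 9: z = -0.1679 + -0.1228i, |z|^2 = 0.0433
Iter 10: z = -0.1679 + -0.1228i, |z|^2 = 0.0433
Iter 11: z = -0.1679 + -0.1228i, |z|^2 = 0.0433
Iter 12: z = -0.1679 + -0.1228i, |z|^2 = 0.0433
Iter 13: z = -0.1679 + -0.1228i, |z|^2 = 0.0433
Iter 14: z = -0.1679 + -0.1228i, |z|^2 = 0.0433

Answer: 15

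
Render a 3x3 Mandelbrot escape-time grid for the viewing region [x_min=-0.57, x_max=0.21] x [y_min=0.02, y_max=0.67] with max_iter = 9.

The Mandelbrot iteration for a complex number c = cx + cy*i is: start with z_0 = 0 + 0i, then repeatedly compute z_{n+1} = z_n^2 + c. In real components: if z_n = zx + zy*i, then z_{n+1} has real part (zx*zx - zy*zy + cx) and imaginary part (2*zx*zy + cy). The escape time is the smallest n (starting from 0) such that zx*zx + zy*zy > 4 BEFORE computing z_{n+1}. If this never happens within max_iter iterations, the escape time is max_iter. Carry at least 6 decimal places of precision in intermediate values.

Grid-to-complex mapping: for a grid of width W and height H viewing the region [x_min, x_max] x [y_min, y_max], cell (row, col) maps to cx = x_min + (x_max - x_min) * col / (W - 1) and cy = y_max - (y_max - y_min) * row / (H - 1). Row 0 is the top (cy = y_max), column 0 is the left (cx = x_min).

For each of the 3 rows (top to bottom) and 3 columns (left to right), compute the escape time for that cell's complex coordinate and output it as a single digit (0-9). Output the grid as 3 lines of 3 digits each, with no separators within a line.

(row=0, col=0): c = -0.5700 + 0.6700i → escape time 9
(row=0, col=1): c = -0.1800 + 0.6700i → escape time 9
(row=0, col=2): c = 0.2100 + 0.6700i → escape time 7
(row=1, col=0): c = -0.5700 + 0.3450i → escape time 9
(row=1, col=1): c = -0.1800 + 0.3450i → escape time 9
(row=1, col=2): c = 0.2100 + 0.3450i → escape time 9
(row=2, col=0): c = -0.5700 + 0.0200i → escape time 9
(row=2, col=1): c = -0.1800 + 0.0200i → escape time 9
(row=2, col=2): c = 0.2100 + 0.0200i → escape time 9

Answer: 997
999
999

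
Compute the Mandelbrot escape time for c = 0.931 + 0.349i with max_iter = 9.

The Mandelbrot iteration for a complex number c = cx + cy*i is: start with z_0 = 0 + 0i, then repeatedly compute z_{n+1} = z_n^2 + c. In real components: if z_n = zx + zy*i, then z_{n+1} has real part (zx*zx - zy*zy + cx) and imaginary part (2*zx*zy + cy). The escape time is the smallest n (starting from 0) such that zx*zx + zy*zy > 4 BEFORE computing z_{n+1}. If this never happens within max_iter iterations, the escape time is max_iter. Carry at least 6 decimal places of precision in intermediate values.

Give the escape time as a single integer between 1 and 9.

Answer: 3

Derivation:
z_0 = 0 + 0i, c = 0.9310 + 0.3490i
Iter 1: z = 0.9310 + 0.3490i, |z|^2 = 0.9886
Iter 2: z = 1.6760 + 0.9988i, |z|^2 = 3.8065
Iter 3: z = 2.7422 + 3.6970i, |z|^2 = 21.1875
Escaped at iteration 3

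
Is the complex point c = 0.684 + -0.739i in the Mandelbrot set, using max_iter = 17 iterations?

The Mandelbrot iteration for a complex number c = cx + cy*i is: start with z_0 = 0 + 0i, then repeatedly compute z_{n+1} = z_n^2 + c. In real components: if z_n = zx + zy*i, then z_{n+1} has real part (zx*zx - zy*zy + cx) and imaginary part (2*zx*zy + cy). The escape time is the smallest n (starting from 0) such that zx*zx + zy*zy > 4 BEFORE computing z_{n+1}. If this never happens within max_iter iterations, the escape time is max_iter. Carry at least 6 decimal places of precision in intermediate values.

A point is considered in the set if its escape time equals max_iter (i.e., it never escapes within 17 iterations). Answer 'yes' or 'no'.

z_0 = 0 + 0i, c = 0.6840 + -0.7390i
Iter 1: z = 0.6840 + -0.7390i, |z|^2 = 1.0140
Iter 2: z = 0.6057 + -1.7500i, |z|^2 = 3.4292
Iter 3: z = -2.0114 + -2.8590i, |z|^2 = 12.2198
Escaped at iteration 3

Answer: no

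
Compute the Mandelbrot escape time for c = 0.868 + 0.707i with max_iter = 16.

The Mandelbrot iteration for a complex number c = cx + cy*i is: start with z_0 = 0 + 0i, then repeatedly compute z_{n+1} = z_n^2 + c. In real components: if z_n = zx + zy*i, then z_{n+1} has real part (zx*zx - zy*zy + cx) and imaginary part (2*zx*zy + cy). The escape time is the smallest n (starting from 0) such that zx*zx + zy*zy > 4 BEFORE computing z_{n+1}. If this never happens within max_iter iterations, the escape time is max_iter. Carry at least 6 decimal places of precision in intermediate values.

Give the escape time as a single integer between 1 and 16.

Answer: 2

Derivation:
z_0 = 0 + 0i, c = 0.8680 + 0.7070i
Iter 1: z = 0.8680 + 0.7070i, |z|^2 = 1.2533
Iter 2: z = 1.1216 + 1.9344i, |z|^2 = 4.9996
Escaped at iteration 2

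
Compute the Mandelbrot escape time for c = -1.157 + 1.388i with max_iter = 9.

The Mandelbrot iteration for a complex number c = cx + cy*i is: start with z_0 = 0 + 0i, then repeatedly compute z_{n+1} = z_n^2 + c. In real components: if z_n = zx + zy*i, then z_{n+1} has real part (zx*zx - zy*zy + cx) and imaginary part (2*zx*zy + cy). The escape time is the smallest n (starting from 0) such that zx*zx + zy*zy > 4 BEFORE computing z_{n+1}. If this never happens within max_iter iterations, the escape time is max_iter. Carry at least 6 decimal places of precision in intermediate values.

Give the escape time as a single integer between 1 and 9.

Answer: 2

Derivation:
z_0 = 0 + 0i, c = -1.1570 + 1.3880i
Iter 1: z = -1.1570 + 1.3880i, |z|^2 = 3.2652
Iter 2: z = -1.7449 + -1.8238i, |z|^2 = 6.3710
Escaped at iteration 2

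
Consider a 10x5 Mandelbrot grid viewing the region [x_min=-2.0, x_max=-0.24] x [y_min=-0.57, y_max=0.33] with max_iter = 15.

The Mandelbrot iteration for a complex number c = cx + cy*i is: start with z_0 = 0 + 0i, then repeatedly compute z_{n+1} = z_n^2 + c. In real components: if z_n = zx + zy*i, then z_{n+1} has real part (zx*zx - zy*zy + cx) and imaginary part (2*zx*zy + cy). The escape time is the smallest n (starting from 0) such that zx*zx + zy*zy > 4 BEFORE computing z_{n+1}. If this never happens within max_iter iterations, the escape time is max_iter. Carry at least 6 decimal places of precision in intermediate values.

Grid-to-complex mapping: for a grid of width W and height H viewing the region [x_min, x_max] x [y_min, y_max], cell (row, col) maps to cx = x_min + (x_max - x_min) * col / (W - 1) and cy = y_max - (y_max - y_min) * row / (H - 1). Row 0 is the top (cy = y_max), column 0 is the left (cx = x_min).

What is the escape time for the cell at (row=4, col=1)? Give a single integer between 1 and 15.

Answer: 3

Derivation:
z_0 = 0 + 0i, c = -1.8044 + -0.5700i
Iter 1: z = -1.8044 + -0.5700i, |z|^2 = 3.5809
Iter 2: z = 1.1267 + 1.4871i, |z|^2 = 3.4808
Iter 3: z = -2.7464 + 2.7809i, |z|^2 = 15.2761
Escaped at iteration 3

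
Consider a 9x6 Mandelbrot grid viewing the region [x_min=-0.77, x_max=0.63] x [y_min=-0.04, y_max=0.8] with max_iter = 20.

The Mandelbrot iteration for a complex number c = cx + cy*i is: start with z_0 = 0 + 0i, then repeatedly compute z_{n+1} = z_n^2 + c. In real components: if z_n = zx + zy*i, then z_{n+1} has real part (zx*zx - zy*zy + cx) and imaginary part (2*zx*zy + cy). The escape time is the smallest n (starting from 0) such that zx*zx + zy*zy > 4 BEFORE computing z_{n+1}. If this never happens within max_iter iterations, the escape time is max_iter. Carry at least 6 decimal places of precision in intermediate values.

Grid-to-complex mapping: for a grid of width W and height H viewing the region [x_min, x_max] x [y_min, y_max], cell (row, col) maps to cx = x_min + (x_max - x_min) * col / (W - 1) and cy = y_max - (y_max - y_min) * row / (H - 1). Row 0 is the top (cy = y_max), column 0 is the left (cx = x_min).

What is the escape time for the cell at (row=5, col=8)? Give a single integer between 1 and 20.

Answer: 4

Derivation:
z_0 = 0 + 0i, c = 0.6300 + -0.0400i
Iter 1: z = 0.6300 + -0.0400i, |z|^2 = 0.3985
Iter 2: z = 1.0253 + -0.0904i, |z|^2 = 1.0594
Iter 3: z = 1.6731 + -0.2254i, |z|^2 = 2.8499
Iter 4: z = 3.3784 + -0.7941i, |z|^2 = 12.0440
Escaped at iteration 4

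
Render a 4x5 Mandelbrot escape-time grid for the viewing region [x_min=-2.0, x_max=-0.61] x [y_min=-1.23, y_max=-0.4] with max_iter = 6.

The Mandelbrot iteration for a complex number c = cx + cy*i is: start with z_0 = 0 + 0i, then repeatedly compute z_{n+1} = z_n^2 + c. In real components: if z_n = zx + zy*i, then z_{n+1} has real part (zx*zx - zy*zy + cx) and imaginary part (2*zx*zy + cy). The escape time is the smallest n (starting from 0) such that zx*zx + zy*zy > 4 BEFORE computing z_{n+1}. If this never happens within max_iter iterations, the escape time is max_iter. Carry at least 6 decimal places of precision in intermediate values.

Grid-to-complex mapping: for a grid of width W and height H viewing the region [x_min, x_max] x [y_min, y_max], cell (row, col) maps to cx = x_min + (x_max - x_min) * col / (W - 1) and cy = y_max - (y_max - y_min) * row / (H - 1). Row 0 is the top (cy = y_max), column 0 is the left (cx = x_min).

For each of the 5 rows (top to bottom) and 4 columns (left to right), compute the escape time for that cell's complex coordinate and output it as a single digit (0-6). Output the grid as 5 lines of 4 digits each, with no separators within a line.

Answer: 1466
1346
1334
1234
1223

Derivation:
(row=0, col=0): c = -2.0000 + -0.4000i → escape time 1
(row=0, col=1): c = -1.5367 + -0.4000i → escape time 4
(row=0, col=2): c = -1.0733 + -0.4000i → escape time 6
(row=0, col=3): c = -0.6100 + -0.4000i → escape time 6
(row=1, col=0): c = -2.0000 + -0.6075i → escape time 1
(row=1, col=1): c = -1.5367 + -0.6075i → escape time 3
(row=1, col=2): c = -1.0733 + -0.6075i → escape time 4
(row=1, col=3): c = -0.6100 + -0.6075i → escape time 6
(row=2, col=0): c = -2.0000 + -0.8150i → escape time 1
(row=2, col=1): c = -1.5367 + -0.8150i → escape time 3
(row=2, col=2): c = -1.0733 + -0.8150i → escape time 3
(row=2, col=3): c = -0.6100 + -0.8150i → escape time 4
(row=3, col=0): c = -2.0000 + -1.0225i → escape time 1
(row=3, col=1): c = -1.5367 + -1.0225i → escape time 2
(row=3, col=2): c = -1.0733 + -1.0225i → escape time 3
(row=3, col=3): c = -0.6100 + -1.0225i → escape time 4
(row=4, col=0): c = -2.0000 + -1.2300i → escape time 1
(row=4, col=1): c = -1.5367 + -1.2300i → escape time 2
(row=4, col=2): c = -1.0733 + -1.2300i → escape time 2
(row=4, col=3): c = -0.6100 + -1.2300i → escape time 3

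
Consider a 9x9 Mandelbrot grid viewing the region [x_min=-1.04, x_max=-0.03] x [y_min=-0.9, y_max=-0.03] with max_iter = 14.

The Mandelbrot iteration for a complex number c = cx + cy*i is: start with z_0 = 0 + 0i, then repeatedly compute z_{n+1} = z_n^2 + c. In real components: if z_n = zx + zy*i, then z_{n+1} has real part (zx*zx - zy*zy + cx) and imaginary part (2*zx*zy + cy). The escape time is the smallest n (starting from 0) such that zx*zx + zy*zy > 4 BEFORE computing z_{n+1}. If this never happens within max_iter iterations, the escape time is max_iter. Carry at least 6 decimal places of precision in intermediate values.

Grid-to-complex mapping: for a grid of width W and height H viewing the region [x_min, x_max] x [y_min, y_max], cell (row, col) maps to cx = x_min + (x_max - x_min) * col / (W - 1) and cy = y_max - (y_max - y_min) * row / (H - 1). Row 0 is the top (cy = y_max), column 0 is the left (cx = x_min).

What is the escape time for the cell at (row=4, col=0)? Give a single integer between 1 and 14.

z_0 = 0 + 0i, c = -1.0400 + -0.4650i
Iter 1: z = -1.0400 + -0.4650i, |z|^2 = 1.2978
Iter 2: z = -0.1746 + 0.5022i, |z|^2 = 0.2827
Iter 3: z = -1.2617 + -0.6404i, |z|^2 = 2.0020
Iter 4: z = 0.1418 + 1.1510i, |z|^2 = 1.3449
Iter 5: z = -2.3447 + -0.1386i, |z|^2 = 5.5166
Escaped at iteration 5

Answer: 5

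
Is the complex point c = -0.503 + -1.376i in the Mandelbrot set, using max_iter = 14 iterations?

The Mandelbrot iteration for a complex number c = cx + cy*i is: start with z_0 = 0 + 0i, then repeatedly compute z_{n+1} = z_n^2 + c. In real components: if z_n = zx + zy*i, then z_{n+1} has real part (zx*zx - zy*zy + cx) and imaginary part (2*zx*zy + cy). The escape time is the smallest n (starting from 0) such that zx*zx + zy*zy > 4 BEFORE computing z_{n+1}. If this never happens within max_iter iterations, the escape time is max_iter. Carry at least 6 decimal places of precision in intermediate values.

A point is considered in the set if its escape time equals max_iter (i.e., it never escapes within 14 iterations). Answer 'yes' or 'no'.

Answer: no

Derivation:
z_0 = 0 + 0i, c = -0.5030 + -1.3760i
Iter 1: z = -0.5030 + -1.3760i, |z|^2 = 2.1464
Iter 2: z = -2.1434 + 0.0083i, |z|^2 = 4.5941
Escaped at iteration 2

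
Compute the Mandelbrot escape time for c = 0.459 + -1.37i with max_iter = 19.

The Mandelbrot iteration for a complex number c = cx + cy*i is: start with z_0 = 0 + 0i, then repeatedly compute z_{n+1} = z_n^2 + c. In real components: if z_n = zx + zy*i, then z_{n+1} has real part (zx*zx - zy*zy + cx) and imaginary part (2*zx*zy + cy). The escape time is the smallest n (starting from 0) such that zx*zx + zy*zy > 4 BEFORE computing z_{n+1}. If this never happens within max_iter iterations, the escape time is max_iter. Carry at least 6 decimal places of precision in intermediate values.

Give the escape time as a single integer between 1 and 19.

z_0 = 0 + 0i, c = 0.4590 + -1.3700i
Iter 1: z = 0.4590 + -1.3700i, |z|^2 = 2.0876
Iter 2: z = -1.2072 + -2.6277i, |z|^2 = 8.3620
Escaped at iteration 2

Answer: 2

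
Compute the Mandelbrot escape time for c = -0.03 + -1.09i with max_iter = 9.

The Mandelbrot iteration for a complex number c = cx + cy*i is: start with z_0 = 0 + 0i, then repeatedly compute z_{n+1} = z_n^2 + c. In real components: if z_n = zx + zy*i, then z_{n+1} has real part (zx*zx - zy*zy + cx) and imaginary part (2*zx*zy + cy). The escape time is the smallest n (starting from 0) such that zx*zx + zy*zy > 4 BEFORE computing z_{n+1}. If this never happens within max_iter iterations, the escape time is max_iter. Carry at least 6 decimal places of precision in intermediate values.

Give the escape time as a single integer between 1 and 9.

z_0 = 0 + 0i, c = -0.0300 + -1.0900i
Iter 1: z = -0.0300 + -1.0900i, |z|^2 = 1.1890
Iter 2: z = -1.2172 + -1.0246i, |z|^2 = 2.5314
Iter 3: z = 0.4018 + 1.4043i, |z|^2 = 2.1334
Iter 4: z = -1.8406 + 0.0384i, |z|^2 = 3.3893
Iter 5: z = 3.3563 + -1.2314i, |z|^2 = 12.7812
Escaped at iteration 5

Answer: 5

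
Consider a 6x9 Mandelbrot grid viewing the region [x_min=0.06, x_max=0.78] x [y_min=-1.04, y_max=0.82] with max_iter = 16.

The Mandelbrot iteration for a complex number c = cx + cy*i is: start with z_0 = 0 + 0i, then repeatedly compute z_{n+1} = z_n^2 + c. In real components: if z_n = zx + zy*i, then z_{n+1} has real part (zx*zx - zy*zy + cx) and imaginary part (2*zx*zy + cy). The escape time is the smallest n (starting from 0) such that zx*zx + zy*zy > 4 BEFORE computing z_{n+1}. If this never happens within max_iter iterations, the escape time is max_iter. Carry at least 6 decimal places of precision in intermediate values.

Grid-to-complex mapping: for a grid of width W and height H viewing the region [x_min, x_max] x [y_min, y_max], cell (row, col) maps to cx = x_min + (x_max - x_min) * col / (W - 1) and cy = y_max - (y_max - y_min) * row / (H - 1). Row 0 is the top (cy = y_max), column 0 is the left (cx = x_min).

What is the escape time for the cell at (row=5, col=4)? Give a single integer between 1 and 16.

Answer: 4

Derivation:
z_0 = 0 + 0i, c = 0.6360 + -0.3425i
Iter 1: z = 0.6360 + -0.3425i, |z|^2 = 0.5218
Iter 2: z = 0.9232 + -0.7782i, |z|^2 = 1.4578
Iter 3: z = 0.8827 + -1.7793i, |z|^2 = 3.9451
Iter 4: z = -1.7506 + -3.4838i, |z|^2 = 15.2015
Escaped at iteration 4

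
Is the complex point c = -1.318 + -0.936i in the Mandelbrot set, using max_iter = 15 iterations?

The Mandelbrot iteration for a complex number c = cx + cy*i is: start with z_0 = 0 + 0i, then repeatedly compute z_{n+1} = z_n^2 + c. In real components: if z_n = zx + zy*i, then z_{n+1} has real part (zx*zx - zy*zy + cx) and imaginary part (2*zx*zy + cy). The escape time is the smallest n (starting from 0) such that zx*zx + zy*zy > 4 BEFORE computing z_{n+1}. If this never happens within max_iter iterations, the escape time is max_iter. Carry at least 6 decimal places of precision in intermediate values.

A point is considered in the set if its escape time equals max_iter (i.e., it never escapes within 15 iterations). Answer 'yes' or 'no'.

z_0 = 0 + 0i, c = -1.3180 + -0.9360i
Iter 1: z = -1.3180 + -0.9360i, |z|^2 = 2.6132
Iter 2: z = -0.4570 + 1.5313i, |z|^2 = 2.5537
Iter 3: z = -3.4540 + -2.3355i, |z|^2 = 17.3851
Escaped at iteration 3

Answer: no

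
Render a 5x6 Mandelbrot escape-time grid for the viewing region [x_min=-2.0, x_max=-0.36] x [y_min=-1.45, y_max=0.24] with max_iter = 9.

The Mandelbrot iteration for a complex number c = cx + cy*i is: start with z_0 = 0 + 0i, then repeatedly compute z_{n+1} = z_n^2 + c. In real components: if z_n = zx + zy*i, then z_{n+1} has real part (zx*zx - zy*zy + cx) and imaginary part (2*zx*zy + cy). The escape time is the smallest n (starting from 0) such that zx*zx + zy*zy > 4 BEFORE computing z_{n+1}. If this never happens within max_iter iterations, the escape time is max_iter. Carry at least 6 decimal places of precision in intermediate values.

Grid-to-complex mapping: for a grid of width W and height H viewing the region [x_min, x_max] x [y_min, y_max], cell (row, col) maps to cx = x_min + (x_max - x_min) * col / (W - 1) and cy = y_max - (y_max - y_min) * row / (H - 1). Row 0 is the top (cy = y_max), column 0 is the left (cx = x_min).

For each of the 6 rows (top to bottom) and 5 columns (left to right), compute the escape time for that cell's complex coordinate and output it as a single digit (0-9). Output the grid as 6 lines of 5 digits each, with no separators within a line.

Answer: 15999
16999
13679
13347
12334
11222

Derivation:
(row=0, col=0): c = -2.0000 + 0.2400i → escape time 1
(row=0, col=1): c = -1.5900 + 0.2400i → escape time 5
(row=0, col=2): c = -1.1800 + 0.2400i → escape time 9
(row=0, col=3): c = -0.7700 + 0.2400i → escape time 9
(row=0, col=4): c = -0.3600 + 0.2400i → escape time 9
(row=1, col=0): c = -2.0000 + -0.0980i → escape time 1
(row=1, col=1): c = -1.5900 + -0.0980i → escape time 6
(row=1, col=2): c = -1.1800 + -0.0980i → escape time 9
(row=1, col=3): c = -0.7700 + -0.0980i → escape time 9
(row=1, col=4): c = -0.3600 + -0.0980i → escape time 9
(row=2, col=0): c = -2.0000 + -0.4360i → escape time 1
(row=2, col=1): c = -1.5900 + -0.4360i → escape time 3
(row=2, col=2): c = -1.1800 + -0.4360i → escape time 6
(row=2, col=3): c = -0.7700 + -0.4360i → escape time 7
(row=2, col=4): c = -0.3600 + -0.4360i → escape time 9
(row=3, col=0): c = -2.0000 + -0.7740i → escape time 1
(row=3, col=1): c = -1.5900 + -0.7740i → escape time 3
(row=3, col=2): c = -1.1800 + -0.7740i → escape time 3
(row=3, col=3): c = -0.7700 + -0.7740i → escape time 4
(row=3, col=4): c = -0.3600 + -0.7740i → escape time 7
(row=4, col=0): c = -2.0000 + -1.1120i → escape time 1
(row=4, col=1): c = -1.5900 + -1.1120i → escape time 2
(row=4, col=2): c = -1.1800 + -1.1120i → escape time 3
(row=4, col=3): c = -0.7700 + -1.1120i → escape time 3
(row=4, col=4): c = -0.3600 + -1.1120i → escape time 4
(row=5, col=0): c = -2.0000 + -1.4500i → escape time 1
(row=5, col=1): c = -1.5900 + -1.4500i → escape time 1
(row=5, col=2): c = -1.1800 + -1.4500i → escape time 2
(row=5, col=3): c = -0.7700 + -1.4500i → escape time 2
(row=5, col=4): c = -0.3600 + -1.4500i → escape time 2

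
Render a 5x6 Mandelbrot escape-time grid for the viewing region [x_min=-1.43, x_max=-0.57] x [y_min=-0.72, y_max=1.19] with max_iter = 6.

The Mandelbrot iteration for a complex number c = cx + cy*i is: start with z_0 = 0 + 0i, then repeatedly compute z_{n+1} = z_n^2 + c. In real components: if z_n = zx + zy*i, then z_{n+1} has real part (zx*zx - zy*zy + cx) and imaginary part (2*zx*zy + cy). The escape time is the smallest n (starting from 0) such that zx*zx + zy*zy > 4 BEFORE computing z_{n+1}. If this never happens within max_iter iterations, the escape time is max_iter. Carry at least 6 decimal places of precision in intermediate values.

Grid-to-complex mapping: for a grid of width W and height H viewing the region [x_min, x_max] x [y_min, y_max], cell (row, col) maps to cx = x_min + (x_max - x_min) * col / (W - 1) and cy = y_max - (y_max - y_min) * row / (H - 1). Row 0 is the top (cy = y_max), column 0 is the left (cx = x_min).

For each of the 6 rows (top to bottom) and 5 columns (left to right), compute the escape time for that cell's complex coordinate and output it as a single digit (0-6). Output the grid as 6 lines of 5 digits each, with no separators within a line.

(row=0, col=0): c = -1.4300 + 1.1900i → escape time 2
(row=0, col=1): c = -1.2150 + 1.1900i → escape time 2
(row=0, col=2): c = -1.0000 + 1.1900i → escape time 3
(row=0, col=3): c = -0.7850 + 1.1900i → escape time 3
(row=0, col=4): c = -0.5700 + 1.1900i → escape time 3
(row=1, col=0): c = -1.4300 + 0.8080i → escape time 3
(row=1, col=1): c = -1.2150 + 0.8080i → escape time 3
(row=1, col=2): c = -1.0000 + 0.8080i → escape time 3
(row=1, col=3): c = -0.7850 + 0.8080i → escape time 4
(row=1, col=4): c = -0.5700 + 0.8080i → escape time 5
(row=2, col=0): c = -1.4300 + 0.4260i → escape time 4
(row=2, col=1): c = -1.2150 + 0.4260i → escape time 6
(row=2, col=2): c = -1.0000 + 0.4260i → escape time 6
(row=2, col=3): c = -0.7850 + 0.4260i → escape time 6
(row=2, col=4): c = -0.5700 + 0.4260i → escape time 6
(row=3, col=0): c = -1.4300 + 0.0440i → escape time 6
(row=3, col=1): c = -1.2150 + 0.0440i → escape time 6
(row=3, col=2): c = -1.0000 + 0.0440i → escape time 6
(row=3, col=3): c = -0.7850 + 0.0440i → escape time 6
(row=3, col=4): c = -0.5700 + 0.0440i → escape time 6
(row=4, col=0): c = -1.4300 + -0.3380i → escape time 5
(row=4, col=1): c = -1.2150 + -0.3380i → escape time 6
(row=4, col=2): c = -1.0000 + -0.3380i → escape time 6
(row=4, col=3): c = -0.7850 + -0.3380i → escape time 6
(row=4, col=4): c = -0.5700 + -0.3380i → escape time 6
(row=5, col=0): c = -1.4300 + -0.7200i → escape time 3
(row=5, col=1): c = -1.2150 + -0.7200i → escape time 3
(row=5, col=2): c = -1.0000 + -0.7200i → escape time 4
(row=5, col=3): c = -0.7850 + -0.7200i → escape time 4
(row=5, col=4): c = -0.5700 + -0.7200i → escape time 6

Answer: 22333
33345
46666
66666
56666
33446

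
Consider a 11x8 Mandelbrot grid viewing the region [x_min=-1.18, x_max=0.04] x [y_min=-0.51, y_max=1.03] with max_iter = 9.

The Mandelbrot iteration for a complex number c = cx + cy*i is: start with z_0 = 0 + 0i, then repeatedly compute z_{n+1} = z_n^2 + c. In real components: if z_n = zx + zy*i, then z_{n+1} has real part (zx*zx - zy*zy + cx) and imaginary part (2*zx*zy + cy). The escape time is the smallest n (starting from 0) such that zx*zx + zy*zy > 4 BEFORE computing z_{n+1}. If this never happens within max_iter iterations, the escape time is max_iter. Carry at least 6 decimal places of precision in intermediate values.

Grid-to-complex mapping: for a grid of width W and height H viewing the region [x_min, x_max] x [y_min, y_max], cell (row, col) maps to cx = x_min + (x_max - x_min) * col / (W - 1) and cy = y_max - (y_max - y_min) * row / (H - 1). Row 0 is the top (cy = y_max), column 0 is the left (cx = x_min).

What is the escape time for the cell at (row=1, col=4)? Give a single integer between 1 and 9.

z_0 = 0 + 0i, c = -0.6920 + 0.8100i
Iter 1: z = -0.6920 + 0.8100i, |z|^2 = 1.1350
Iter 2: z = -0.8692 + -0.3110i, |z|^2 = 0.8523
Iter 3: z = -0.0332 + 1.3507i, |z|^2 = 1.8256
Iter 4: z = -2.5154 + 0.7204i, |z|^2 = 6.8461
Escaped at iteration 4

Answer: 4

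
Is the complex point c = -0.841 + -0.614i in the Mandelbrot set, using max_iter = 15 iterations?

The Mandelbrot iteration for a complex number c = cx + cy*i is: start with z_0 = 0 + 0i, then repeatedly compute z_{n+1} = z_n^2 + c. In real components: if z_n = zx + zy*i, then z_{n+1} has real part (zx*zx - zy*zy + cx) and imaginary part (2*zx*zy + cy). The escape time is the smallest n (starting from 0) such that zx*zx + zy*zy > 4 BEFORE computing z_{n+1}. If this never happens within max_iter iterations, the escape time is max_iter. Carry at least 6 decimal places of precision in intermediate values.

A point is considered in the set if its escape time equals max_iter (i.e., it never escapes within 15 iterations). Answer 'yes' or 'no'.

z_0 = 0 + 0i, c = -0.8410 + -0.6140i
Iter 1: z = -0.8410 + -0.6140i, |z|^2 = 1.0843
Iter 2: z = -0.5107 + 0.4187i, |z|^2 = 0.4362
Iter 3: z = -0.7555 + -1.0417i, |z|^2 = 1.6560
Iter 4: z = -1.3554 + 0.9601i, |z|^2 = 2.7588
Iter 5: z = 0.0743 + -3.2165i, |z|^2 = 10.3517
Escaped at iteration 5

Answer: no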